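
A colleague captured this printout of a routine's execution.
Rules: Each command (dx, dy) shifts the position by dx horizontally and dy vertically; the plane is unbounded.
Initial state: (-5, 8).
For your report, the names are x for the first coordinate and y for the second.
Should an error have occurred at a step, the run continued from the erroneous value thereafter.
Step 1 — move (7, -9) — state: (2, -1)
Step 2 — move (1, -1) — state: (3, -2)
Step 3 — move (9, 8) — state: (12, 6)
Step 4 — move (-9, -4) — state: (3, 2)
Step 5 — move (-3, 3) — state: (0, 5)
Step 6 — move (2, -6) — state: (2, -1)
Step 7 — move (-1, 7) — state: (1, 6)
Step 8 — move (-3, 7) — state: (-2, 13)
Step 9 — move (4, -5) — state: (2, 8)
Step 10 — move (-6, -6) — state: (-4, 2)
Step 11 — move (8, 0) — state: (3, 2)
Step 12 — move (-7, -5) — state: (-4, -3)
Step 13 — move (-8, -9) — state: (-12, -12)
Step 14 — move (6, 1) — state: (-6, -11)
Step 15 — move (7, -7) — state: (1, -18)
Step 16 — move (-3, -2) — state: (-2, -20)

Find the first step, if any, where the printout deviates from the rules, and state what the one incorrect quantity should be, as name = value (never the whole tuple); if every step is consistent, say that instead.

Recomputing the run from the initial state:
step 1: x = 2, y = -1
step 2: x = 3, y = -2
step 3: x = 12, y = 6
step 4: x = 3, y = 2
step 5: x = 0, y = 5
step 6: x = 2, y = -1
step 7: x = 1, y = 6
step 8: x = -2, y = 13
step 9: x = 2, y = 8
step 10: x = -4, y = 2
step 11: x = 4, y = 2
step 12: x = -3, y = -3
step 13: x = -11, y = -12
step 14: x = -5, y = -11
step 15: x = 2, y = -18
step 16: x = -1, y = -20
The first disagreement with the printout is at step 11, where the value should be x = 4.

step 11, x = 4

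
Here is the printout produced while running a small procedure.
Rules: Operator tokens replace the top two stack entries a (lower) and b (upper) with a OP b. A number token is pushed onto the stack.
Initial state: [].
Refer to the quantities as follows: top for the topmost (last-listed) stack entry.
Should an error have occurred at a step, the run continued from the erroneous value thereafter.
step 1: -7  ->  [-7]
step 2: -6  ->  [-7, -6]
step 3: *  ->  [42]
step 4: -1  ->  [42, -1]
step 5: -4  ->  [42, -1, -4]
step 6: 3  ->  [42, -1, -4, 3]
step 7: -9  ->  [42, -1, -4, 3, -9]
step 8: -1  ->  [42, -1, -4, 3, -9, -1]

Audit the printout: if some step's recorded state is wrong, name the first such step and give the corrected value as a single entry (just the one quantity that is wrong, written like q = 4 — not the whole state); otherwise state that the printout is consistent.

no error

1. push -7: top = -7 (agrees with the printout)
2. push -6: top = -6 (checks out)
3. -7 * -6 = 42 (in agreement)
4. push -1: top = -1 (exactly as logged)
5. push -4: top = -4 (checks out)
6. push 3: top = 3 (no discrepancy)
7. push -9: top = -9 (matches)
8. push -1: top = -1 (exactly as logged)
No step deviates from the rules.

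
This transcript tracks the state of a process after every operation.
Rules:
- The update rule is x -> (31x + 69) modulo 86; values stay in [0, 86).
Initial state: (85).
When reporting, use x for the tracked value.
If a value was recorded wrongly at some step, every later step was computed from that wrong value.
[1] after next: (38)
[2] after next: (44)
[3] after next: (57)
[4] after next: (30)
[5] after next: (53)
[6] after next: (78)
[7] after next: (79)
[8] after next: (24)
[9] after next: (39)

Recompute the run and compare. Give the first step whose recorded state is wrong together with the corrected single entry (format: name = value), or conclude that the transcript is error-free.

Recomputing the run from the initial state:
step 1: x = 38
step 2: x = 43
step 3: x = 26
step 4: x = 15
step 5: x = 18
step 6: x = 25
step 7: x = 70
step 8: x = 3
step 9: x = 76
The first disagreement with the transcript is at step 2, where the value should be x = 43.

step 2, x = 43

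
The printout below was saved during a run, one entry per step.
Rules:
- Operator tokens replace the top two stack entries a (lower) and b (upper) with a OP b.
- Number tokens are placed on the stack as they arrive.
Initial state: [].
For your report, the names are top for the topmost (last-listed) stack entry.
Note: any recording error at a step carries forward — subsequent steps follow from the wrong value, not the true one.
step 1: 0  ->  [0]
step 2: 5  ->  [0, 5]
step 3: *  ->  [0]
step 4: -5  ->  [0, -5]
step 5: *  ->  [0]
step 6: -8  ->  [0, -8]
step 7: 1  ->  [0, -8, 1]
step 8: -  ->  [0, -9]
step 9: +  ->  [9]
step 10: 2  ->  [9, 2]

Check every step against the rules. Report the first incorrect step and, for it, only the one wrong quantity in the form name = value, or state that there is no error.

Recomputing the run from the initial state:
step 1: [0]
step 2: [0, 5]
step 3: [0]
step 4: [0, -5]
step 5: [0]
step 6: [0, -8]
step 7: [0, -8, 1]
step 8: [0, -9]
step 9: [-9]
step 10: [-9, 2]
The first disagreement with the printout is at step 9, where the value should be top = -9.

step 9, top = -9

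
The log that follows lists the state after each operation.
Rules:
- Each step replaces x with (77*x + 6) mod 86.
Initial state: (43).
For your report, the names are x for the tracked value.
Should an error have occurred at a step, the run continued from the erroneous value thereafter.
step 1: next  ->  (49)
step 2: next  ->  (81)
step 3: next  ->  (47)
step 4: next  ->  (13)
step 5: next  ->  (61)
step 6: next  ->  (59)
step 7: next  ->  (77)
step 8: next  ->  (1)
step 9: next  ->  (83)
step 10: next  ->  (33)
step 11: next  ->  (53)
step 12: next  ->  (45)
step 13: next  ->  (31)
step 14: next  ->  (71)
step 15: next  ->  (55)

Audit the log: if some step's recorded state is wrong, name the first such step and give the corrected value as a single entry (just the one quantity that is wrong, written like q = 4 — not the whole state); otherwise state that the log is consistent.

step 3, x = 51

1. x = (77*43 + 6) mod 86 = 49 (no discrepancy)
2. x = (77*49 + 6) mod 86 = 81 (consistent with the log)
3. x = (77*81 + 6) mod 86 = 51 (the log disagrees here)
The earliest wrong entry is at step 3: it should read x = 51.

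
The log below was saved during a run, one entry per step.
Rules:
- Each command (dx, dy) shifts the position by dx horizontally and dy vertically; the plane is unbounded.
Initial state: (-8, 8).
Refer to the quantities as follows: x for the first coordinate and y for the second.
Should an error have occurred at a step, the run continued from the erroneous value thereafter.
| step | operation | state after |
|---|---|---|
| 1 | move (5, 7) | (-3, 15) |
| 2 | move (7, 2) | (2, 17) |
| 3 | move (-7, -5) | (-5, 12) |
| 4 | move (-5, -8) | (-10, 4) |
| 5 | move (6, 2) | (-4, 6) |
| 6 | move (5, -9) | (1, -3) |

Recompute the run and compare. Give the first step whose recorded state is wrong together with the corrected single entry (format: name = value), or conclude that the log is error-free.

step 2, x = 4

1. x = -8 + (5) = -3, y = 8 + (7) = 15 (no discrepancy)
2. x = -3 + (7) = 4, y = 15 + (2) = 17 (not what was recorded)
Step 2 is the first one off; corrected, x = 4.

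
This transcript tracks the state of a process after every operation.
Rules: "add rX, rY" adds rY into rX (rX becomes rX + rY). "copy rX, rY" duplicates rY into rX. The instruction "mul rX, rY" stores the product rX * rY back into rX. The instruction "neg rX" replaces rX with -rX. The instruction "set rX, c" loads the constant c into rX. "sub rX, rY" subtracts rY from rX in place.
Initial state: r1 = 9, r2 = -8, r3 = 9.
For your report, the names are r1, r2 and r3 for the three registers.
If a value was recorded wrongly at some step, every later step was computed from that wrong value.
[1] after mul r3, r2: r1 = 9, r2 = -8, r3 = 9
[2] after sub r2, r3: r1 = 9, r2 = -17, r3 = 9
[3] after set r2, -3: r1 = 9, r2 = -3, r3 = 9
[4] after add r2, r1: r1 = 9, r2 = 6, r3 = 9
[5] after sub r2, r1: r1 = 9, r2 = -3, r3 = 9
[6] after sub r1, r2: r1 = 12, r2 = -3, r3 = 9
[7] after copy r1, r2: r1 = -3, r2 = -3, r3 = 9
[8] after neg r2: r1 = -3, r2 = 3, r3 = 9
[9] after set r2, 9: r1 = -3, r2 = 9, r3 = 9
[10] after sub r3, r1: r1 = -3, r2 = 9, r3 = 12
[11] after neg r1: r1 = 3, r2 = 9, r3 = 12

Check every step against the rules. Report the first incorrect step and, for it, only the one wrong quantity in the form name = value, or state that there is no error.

Step 1: r3 = 9 * -8 = -72 — the transcript has a different value.
The earliest wrong entry is at step 1: it should read r3 = -72.

step 1, r3 = -72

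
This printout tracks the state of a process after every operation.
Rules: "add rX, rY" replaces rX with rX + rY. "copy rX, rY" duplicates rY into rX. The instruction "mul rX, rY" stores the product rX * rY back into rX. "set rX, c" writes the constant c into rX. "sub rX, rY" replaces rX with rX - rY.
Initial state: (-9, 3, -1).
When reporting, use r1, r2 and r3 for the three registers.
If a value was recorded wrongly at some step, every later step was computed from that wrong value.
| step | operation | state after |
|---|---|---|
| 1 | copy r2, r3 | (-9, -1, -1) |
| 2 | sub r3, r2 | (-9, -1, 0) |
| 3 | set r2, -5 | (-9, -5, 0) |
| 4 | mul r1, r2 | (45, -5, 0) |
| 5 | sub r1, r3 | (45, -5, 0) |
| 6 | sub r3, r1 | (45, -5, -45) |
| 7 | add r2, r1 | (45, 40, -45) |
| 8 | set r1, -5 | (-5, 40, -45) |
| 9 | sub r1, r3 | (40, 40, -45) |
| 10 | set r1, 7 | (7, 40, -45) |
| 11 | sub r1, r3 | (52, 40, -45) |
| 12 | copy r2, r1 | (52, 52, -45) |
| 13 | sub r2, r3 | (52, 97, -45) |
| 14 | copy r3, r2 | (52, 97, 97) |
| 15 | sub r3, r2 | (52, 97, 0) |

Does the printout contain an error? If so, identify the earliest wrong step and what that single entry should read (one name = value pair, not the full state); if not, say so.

no error

step 1: r2 = -1 -> same as recorded
step 2: r3 = -1 - -1 = 0 -> agrees with the printout
step 3: r2 = -5 -> exactly as logged
step 4: r1 = -9 * -5 = 45 -> in agreement
step 5: r1 = 45 - 0 = 45 -> matches
step 6: r3 = 0 - 45 = -45 -> agrees with the printout
step 7: r2 = -5 + 45 = 40 -> exactly as logged
step 8: r1 = -5 -> confirmed correct
step 9: r1 = -5 - -45 = 40 -> same as recorded
step 10: r1 = 7 -> confirmed correct
step 11: r1 = 7 - -45 = 52 -> confirmed correct
step 12: r2 = 52 -> checks out
step 13: r2 = 52 - -45 = 97 -> confirmed correct
step 14: r3 = 97 -> matches
step 15: r3 = 97 - 97 = 0 -> matches
The whole run recomputes cleanly — no discrepancies.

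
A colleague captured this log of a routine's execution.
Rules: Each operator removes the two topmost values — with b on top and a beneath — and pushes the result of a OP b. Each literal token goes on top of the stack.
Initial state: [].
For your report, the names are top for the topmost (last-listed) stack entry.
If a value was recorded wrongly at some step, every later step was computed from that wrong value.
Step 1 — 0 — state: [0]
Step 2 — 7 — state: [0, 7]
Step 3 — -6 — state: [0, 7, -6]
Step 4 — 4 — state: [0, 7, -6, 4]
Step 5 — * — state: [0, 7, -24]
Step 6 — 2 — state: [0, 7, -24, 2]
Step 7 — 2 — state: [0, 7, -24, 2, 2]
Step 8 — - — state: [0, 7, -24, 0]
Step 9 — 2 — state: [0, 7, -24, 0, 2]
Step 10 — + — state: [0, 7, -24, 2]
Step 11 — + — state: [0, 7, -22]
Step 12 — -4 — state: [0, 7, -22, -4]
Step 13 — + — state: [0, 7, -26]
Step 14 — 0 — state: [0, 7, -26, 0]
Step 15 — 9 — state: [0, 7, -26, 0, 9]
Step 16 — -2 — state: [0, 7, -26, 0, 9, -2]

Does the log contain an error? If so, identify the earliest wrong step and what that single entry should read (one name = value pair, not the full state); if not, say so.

1. push 0: top = 0 (matches)
2. push 7: top = 7 (verified)
3. push -6: top = -6 (confirmed correct)
4. push 4: top = 4 (exactly as logged)
5. -6 * 4 = -24 (confirmed correct)
6. push 2: top = 2 (checks out)
7. push 2: top = 2 (consistent with the log)
8. 2 - 2 = 0 (same as recorded)
9. push 2: top = 2 (exactly as logged)
10. 0 + 2 = 2 (checks out)
11. -24 + 2 = -22 (no discrepancy)
12. push -4: top = -4 (confirmed correct)
13. -22 + -4 = -26 (no discrepancy)
14. push 0: top = 0 (same as recorded)
15. push 9: top = 9 (consistent with the log)
16. push -2: top = -2 (matches)
Each recorded entry agrees with the recomputation.

no error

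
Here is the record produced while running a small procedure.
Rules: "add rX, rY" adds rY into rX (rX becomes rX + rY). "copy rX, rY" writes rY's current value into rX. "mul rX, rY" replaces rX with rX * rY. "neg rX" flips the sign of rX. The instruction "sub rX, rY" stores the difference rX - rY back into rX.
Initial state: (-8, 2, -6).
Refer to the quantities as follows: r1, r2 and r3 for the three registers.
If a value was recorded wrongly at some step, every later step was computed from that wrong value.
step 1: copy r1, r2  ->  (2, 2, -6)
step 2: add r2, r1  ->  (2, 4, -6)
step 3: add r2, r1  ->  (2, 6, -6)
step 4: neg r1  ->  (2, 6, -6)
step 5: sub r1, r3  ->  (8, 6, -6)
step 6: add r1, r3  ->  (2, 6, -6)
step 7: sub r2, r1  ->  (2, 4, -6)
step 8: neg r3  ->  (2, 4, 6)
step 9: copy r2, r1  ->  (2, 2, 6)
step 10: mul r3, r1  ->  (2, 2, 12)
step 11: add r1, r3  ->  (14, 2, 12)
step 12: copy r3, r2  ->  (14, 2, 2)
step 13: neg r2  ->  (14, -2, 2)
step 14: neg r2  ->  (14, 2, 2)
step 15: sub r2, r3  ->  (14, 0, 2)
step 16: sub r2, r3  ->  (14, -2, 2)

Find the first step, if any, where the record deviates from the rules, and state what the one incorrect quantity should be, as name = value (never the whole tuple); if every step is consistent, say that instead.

Step 1: r1 = 2 — same as recorded.
Step 2: r2 = 2 + 2 = 4 — consistent with the record.
Step 3: r2 = 4 + 2 = 6 — verified.
Step 4: r1 = -(2) = -2 — the recorded entry deviates here.
First incorrect step: 4; the correct value is r1 = -2.

step 4, r1 = -2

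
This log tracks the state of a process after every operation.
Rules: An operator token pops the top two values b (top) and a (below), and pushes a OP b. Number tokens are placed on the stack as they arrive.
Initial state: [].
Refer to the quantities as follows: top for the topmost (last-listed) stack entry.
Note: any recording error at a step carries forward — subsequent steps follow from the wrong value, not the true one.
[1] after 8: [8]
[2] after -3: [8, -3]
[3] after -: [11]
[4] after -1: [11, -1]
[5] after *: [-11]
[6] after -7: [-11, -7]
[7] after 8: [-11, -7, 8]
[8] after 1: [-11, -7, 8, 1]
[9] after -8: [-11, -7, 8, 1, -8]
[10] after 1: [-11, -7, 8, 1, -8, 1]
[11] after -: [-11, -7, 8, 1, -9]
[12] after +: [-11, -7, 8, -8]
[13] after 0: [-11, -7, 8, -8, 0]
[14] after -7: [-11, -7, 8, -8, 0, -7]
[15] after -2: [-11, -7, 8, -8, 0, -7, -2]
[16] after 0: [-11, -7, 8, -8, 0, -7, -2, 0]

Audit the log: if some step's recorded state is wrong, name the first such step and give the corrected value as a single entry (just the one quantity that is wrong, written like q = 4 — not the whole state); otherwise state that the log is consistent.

step 1: push 8: top = 8 -> confirmed correct
step 2: push -3: top = -3 -> confirmed correct
step 3: 8 - -3 = 11 -> checks out
step 4: push -1: top = -1 -> same as recorded
step 5: 11 * -1 = -11 -> verified
step 6: push -7: top = -7 -> consistent with the log
step 7: push 8: top = 8 -> checks out
step 8: push 1: top = 1 -> consistent with the log
step 9: push -8: top = -8 -> no discrepancy
step 10: push 1: top = 1 -> in agreement
step 11: -8 - 1 = -9 -> checks out
step 12: 1 + -9 = -8 -> same as recorded
step 13: push 0: top = 0 -> matches
step 14: push -7: top = -7 -> consistent with the log
step 15: push -2: top = -2 -> verified
step 16: push 0: top = 0 -> confirmed correct
The whole run recomputes cleanly — no discrepancies.

no error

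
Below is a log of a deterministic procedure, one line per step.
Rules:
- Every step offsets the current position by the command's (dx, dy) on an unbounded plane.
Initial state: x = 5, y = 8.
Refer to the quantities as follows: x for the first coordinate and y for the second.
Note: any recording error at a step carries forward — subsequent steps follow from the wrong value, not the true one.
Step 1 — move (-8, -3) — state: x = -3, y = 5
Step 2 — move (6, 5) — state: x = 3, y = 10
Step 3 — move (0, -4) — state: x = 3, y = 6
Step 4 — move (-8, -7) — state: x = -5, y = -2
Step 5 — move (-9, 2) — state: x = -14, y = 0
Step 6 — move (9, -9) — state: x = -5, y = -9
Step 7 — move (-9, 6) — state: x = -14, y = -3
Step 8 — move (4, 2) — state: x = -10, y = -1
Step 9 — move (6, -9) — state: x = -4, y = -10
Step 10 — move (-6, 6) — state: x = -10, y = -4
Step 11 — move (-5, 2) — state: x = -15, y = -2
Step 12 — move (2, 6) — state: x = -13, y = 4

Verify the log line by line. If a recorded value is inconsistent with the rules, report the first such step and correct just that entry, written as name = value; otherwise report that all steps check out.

step 4, y = -1

1. x = 5 + (-8) = -3, y = 8 + (-3) = 5 (agrees with the log)
2. x = -3 + (6) = 3, y = 5 + (5) = 10 (consistent with the log)
3. x = 3 + (0) = 3, y = 10 + (-4) = 6 (consistent with the log)
4. x = 3 + (-8) = -5, y = 6 + (-7) = -1 (a discrepancy with the log)
Conclusion: step 4 carries the first error; the entry should be y = -1.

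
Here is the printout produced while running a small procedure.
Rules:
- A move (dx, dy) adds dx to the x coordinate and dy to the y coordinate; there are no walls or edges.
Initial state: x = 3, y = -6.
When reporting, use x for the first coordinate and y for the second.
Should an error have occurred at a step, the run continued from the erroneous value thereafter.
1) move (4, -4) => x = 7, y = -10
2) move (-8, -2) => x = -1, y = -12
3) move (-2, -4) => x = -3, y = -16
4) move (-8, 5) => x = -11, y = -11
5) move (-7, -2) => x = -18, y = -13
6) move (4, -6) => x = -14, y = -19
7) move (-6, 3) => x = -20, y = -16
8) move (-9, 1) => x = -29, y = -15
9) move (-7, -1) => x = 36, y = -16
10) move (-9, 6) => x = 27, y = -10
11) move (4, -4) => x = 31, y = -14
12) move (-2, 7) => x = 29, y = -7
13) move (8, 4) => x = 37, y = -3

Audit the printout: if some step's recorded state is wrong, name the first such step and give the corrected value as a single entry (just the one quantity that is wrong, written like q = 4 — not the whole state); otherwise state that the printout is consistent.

Recomputing the run from the initial state:
step 1: x = 7, y = -10
step 2: x = -1, y = -12
step 3: x = -3, y = -16
step 4: x = -11, y = -11
step 5: x = -18, y = -13
step 6: x = -14, y = -19
step 7: x = -20, y = -16
step 8: x = -29, y = -15
step 9: x = -36, y = -16
step 10: x = -45, y = -10
step 11: x = -41, y = -14
step 12: x = -43, y = -7
step 13: x = -35, y = -3
The first disagreement with the printout is at step 9, where the value should be x = -36.

step 9, x = -36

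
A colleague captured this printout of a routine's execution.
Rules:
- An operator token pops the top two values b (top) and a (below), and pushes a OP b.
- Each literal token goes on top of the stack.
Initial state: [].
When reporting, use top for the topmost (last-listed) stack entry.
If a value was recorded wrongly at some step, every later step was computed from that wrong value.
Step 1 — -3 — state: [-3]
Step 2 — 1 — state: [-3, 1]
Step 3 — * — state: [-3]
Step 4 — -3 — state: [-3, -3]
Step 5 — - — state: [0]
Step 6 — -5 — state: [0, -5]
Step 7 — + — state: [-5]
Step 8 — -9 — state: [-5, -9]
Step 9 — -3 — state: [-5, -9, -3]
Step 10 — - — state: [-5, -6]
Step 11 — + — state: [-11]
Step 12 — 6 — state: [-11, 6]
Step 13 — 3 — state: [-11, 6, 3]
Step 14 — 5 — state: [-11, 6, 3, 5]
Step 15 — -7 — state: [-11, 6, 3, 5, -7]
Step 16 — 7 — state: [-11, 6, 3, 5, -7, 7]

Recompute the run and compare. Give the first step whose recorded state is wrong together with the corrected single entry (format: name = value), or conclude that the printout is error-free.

no error

Recomputing the run from the initial state:
step 1: [-3]
step 2: [-3, 1]
step 3: [-3]
step 4: [-3, -3]
step 5: [0]
step 6: [0, -5]
step 7: [-5]
step 8: [-5, -9]
step 9: [-5, -9, -3]
step 10: [-5, -6]
step 11: [-11]
step 12: [-11, 6]
step 13: [-11, 6, 3]
step 14: [-11, 6, 3, 5]
step 15: [-11, 6, 3, 5, -7]
step 16: [-11, 6, 3, 5, -7, 7]
This matches the printout at every step.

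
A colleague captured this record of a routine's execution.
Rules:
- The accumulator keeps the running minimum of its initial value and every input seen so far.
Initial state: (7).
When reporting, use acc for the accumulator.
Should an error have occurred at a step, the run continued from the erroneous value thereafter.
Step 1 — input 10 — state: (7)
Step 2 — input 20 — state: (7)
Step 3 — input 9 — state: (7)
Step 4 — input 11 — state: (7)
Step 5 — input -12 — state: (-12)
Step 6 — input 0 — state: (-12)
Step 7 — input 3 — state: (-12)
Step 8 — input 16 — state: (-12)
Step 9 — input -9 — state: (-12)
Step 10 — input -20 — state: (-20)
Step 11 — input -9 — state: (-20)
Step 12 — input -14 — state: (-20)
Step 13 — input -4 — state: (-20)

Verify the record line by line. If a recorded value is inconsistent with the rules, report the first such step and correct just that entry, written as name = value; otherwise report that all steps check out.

1. acc = min(7, 10) = 7 (no discrepancy)
2. acc = min(7, 20) = 7 (no discrepancy)
3. acc = min(7, 9) = 7 (consistent with the record)
4. acc = min(7, 11) = 7 (confirmed correct)
5. acc = min(7, -12) = -12 (same as recorded)
6. acc = min(-12, 0) = -12 (agrees with the record)
7. acc = min(-12, 3) = -12 (exactly as logged)
8. acc = min(-12, 16) = -12 (verified)
9. acc = min(-12, -9) = -12 (same as recorded)
10. acc = min(-12, -20) = -20 (in agreement)
11. acc = min(-20, -9) = -20 (exactly as logged)
12. acc = min(-20, -14) = -20 (consistent with the record)
13. acc = min(-20, -4) = -20 (same as recorded)
No step deviates from the rules.

no error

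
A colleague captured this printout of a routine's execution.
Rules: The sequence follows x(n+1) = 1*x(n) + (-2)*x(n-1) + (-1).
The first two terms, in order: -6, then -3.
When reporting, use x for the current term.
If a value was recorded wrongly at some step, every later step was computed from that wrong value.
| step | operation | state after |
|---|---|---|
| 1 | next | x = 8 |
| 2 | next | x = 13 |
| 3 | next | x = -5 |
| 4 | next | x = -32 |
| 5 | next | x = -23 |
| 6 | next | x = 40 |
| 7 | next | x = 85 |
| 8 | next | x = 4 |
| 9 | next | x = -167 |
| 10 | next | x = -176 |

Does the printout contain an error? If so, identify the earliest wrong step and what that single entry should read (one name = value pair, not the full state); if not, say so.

step 1: x = 1*(-3) + (-2)*(-6) + (-1) = 8 -> confirmed correct
step 2: x = 1*(8) + (-2)*(-3) + (-1) = 13 -> exactly as logged
step 3: x = 1*(13) + (-2)*(8) + (-1) = -4 -> the printout disagrees here
The audit stops at step 3: the recorded entry is wrong and should be x = -4.

step 3, x = -4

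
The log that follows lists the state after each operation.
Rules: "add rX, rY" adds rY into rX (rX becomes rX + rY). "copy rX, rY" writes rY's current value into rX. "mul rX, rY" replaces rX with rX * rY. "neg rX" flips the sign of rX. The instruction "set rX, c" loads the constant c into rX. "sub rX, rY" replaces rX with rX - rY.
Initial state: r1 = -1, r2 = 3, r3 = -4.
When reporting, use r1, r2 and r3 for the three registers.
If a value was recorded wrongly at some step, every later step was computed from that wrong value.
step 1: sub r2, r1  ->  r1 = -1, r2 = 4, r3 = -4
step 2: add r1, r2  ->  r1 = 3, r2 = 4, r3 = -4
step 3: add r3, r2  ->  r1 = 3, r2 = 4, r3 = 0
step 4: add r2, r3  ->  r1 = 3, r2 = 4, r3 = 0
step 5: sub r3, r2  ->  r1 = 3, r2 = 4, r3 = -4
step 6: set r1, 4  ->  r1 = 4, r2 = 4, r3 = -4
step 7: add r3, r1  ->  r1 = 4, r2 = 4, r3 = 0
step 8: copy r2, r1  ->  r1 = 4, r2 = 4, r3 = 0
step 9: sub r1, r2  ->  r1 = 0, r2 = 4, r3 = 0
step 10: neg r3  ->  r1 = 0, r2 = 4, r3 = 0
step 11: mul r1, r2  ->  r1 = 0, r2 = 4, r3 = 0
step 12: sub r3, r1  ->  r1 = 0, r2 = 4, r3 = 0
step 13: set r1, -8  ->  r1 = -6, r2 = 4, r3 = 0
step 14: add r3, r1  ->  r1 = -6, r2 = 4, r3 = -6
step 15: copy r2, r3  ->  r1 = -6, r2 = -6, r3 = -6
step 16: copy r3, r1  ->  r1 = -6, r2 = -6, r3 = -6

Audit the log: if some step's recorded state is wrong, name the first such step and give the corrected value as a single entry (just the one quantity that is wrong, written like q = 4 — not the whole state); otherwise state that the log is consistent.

step 13, r1 = -8

1. r2 = 3 - -1 = 4 (matches)
2. r1 = -1 + 4 = 3 (in agreement)
3. r3 = -4 + 4 = 0 (confirmed correct)
4. r2 = 4 + 0 = 4 (consistent with the log)
5. r3 = 0 - 4 = -4 (agrees with the log)
6. r1 = 4 (confirmed correct)
7. r3 = -4 + 4 = 0 (checks out)
8. r2 = 4 (consistent with the log)
9. r1 = 4 - 4 = 0 (exactly as logged)
10. r3 = -(0) = 0 (agrees with the log)
11. r1 = 0 * 4 = 0 (exactly as logged)
12. r3 = 0 - 0 = 0 (checks out)
13. r1 = -8 (a discrepancy with the log)
So the first discrepancy is step 13, where the right value is r1 = -8.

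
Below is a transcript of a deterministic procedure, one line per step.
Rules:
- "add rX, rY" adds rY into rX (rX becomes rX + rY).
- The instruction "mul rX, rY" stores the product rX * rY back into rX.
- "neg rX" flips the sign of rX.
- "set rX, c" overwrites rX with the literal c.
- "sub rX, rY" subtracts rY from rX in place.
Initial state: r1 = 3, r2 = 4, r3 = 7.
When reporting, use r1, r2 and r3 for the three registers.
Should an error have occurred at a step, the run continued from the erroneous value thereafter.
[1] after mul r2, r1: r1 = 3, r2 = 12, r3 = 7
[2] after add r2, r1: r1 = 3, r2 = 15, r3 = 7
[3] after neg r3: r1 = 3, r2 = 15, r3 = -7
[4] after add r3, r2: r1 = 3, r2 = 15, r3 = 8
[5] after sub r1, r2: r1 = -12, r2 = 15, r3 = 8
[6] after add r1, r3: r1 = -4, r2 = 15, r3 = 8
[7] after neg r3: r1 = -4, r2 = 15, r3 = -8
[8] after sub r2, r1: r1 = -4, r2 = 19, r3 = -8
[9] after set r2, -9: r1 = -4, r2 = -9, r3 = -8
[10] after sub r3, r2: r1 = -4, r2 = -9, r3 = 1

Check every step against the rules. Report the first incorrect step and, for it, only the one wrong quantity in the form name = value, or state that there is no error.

no error

1. r2 = 4 * 3 = 12 (agrees with the transcript)
2. r2 = 12 + 3 = 15 (in agreement)
3. r3 = -(7) = -7 (consistent with the transcript)
4. r3 = -7 + 15 = 8 (matches)
5. r1 = 3 - 15 = -12 (exactly as logged)
6. r1 = -12 + 8 = -4 (in agreement)
7. r3 = -(8) = -8 (consistent with the transcript)
8. r2 = 15 - -4 = 19 (in agreement)
9. r2 = -9 (exactly as logged)
10. r3 = -8 - -9 = 1 (same as recorded)
All steps check out; nothing to correct.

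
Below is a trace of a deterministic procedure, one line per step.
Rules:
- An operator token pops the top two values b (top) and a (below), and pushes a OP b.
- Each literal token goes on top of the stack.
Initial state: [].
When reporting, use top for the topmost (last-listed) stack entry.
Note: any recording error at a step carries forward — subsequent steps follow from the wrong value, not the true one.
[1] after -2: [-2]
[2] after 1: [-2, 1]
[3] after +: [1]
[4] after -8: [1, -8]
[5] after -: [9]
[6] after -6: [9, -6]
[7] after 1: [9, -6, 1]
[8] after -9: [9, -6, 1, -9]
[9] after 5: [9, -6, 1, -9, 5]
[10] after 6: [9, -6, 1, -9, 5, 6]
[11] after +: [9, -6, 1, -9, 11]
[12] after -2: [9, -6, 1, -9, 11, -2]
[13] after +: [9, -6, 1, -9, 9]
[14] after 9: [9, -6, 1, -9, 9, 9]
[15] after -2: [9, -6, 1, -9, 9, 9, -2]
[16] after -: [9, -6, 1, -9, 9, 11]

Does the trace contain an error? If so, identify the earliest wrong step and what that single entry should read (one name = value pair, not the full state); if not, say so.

step 3, top = -1

Recomputing the run from the initial state:
step 1: [-2]
step 2: [-2, 1]
step 3: [-1]
step 4: [-1, -8]
step 5: [7]
step 6: [7, -6]
step 7: [7, -6, 1]
step 8: [7, -6, 1, -9]
step 9: [7, -6, 1, -9, 5]
step 10: [7, -6, 1, -9, 5, 6]
step 11: [7, -6, 1, -9, 11]
step 12: [7, -6, 1, -9, 11, -2]
step 13: [7, -6, 1, -9, 9]
step 14: [7, -6, 1, -9, 9, 9]
step 15: [7, -6, 1, -9, 9, 9, -2]
step 16: [7, -6, 1, -9, 9, 11]
The first disagreement with the trace is at step 3, where the value should be top = -1.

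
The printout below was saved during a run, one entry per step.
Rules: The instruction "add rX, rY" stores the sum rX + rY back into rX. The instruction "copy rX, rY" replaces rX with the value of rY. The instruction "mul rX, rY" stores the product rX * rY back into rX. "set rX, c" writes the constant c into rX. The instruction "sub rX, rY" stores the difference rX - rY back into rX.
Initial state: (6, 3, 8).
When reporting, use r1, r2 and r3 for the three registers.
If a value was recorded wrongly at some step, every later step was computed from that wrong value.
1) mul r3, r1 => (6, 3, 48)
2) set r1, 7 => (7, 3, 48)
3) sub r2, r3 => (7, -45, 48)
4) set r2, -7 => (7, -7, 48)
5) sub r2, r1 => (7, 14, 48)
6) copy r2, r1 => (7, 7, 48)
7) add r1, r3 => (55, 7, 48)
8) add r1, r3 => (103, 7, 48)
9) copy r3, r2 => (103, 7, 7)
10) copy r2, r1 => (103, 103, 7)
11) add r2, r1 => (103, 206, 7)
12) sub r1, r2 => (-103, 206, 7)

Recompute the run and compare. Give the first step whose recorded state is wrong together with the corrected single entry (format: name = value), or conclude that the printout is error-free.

step 5, r2 = -14

Recomputing the run from the initial state:
step 1: r1 = 6, r2 = 3, r3 = 48
step 2: r1 = 7, r2 = 3, r3 = 48
step 3: r1 = 7, r2 = -45, r3 = 48
step 4: r1 = 7, r2 = -7, r3 = 48
step 5: r1 = 7, r2 = -14, r3 = 48
step 6: r1 = 7, r2 = 7, r3 = 48
step 7: r1 = 55, r2 = 7, r3 = 48
step 8: r1 = 103, r2 = 7, r3 = 48
step 9: r1 = 103, r2 = 7, r3 = 7
step 10: r1 = 103, r2 = 103, r3 = 7
step 11: r1 = 103, r2 = 206, r3 = 7
step 12: r1 = -103, r2 = 206, r3 = 7
The first disagreement with the printout is at step 5, where the value should be r2 = -14.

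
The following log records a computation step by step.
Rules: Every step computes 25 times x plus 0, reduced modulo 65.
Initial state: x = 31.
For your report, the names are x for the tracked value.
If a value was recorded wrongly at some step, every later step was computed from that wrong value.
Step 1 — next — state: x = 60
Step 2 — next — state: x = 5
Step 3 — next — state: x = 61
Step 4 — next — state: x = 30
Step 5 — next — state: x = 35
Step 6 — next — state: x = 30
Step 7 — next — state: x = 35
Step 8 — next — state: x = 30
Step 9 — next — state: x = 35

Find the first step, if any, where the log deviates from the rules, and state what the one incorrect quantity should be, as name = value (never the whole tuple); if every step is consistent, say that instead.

step 3, x = 60

Recomputing the run from the initial state:
step 1: x = 60
step 2: x = 5
step 3: x = 60
step 4: x = 5
step 5: x = 60
step 6: x = 5
step 7: x = 60
step 8: x = 5
step 9: x = 60
The first disagreement with the log is at step 3, where the value should be x = 60.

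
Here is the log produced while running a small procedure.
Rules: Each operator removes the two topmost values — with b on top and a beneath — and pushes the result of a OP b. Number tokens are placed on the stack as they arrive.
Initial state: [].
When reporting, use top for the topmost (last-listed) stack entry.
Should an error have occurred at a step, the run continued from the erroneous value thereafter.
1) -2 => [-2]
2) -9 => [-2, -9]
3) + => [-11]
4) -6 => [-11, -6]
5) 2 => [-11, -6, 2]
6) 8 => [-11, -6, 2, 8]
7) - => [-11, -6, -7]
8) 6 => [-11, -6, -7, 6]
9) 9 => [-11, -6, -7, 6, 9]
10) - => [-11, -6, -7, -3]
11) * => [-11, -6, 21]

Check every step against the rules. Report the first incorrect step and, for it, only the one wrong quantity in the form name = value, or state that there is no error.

Step 1: push -2: top = -2 — no discrepancy.
Step 2: push -9: top = -9 — in agreement.
Step 3: -2 + -9 = -11 — matches.
Step 4: push -6: top = -6 — exactly as logged.
Step 5: push 2: top = 2 — checks out.
Step 6: push 8: top = 8 — checks out.
Step 7: 2 - 8 = -6 — the log has a different value.
First deviation found at step 7; the corrected entry is top = -6.

step 7, top = -6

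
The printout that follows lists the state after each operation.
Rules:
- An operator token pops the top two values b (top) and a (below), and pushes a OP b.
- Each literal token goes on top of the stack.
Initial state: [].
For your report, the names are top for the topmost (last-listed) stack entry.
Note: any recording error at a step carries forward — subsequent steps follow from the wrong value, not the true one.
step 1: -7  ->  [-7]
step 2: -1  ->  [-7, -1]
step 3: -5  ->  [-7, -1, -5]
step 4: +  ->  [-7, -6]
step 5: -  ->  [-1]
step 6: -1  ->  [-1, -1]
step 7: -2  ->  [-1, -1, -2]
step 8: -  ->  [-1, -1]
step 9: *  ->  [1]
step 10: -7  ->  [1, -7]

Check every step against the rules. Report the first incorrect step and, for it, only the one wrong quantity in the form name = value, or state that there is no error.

step 8, top = 1

1. push -7: top = -7 (verified)
2. push -1: top = -1 (consistent with the printout)
3. push -5: top = -5 (verified)
4. -1 + -5 = -6 (same as recorded)
5. -7 - -6 = -1 (same as recorded)
6. push -1: top = -1 (verified)
7. push -2: top = -2 (agrees with the printout)
8. -1 - -2 = 1 (not what was recorded)
First deviation found at step 8; the corrected entry is top = 1.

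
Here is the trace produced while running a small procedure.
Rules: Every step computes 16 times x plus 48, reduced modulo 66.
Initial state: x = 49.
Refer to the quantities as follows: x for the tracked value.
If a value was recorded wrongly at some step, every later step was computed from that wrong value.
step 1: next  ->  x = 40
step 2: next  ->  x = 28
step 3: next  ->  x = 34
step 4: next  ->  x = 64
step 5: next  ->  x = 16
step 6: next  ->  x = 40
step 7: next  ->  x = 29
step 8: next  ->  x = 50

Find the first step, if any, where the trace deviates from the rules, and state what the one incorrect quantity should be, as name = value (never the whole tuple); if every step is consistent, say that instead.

step 7, x = 28

step 1: x = (16*49 + 48) mod 66 = 40 -> matches
step 2: x = (16*40 + 48) mod 66 = 28 -> in agreement
step 3: x = (16*28 + 48) mod 66 = 34 -> matches
step 4: x = (16*34 + 48) mod 66 = 64 -> matches
step 5: x = (16*64 + 48) mod 66 = 16 -> confirmed correct
step 6: x = (16*16 + 48) mod 66 = 40 -> same as recorded
step 7: x = (16*40 + 48) mod 66 = 28 -> the entry is off here
The earliest wrong entry is at step 7: it should read x = 28.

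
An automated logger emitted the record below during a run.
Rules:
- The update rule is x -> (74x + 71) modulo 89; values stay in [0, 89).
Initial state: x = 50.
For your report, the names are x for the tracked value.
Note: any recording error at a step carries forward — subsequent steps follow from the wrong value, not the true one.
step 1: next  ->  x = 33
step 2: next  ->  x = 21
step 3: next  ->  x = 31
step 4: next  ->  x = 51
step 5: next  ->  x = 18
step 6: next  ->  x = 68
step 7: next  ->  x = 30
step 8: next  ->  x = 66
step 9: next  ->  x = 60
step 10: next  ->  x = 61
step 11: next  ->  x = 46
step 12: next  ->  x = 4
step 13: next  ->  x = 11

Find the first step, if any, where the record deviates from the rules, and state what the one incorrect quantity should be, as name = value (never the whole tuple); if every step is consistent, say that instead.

step 3, x = 23

Recomputing the run from the initial state:
step 1: x = 33
step 2: x = 21
step 3: x = 23
step 4: x = 82
step 5: x = 87
step 6: x = 12
step 7: x = 69
step 8: x = 15
step 9: x = 24
step 10: x = 67
step 11: x = 45
step 12: x = 19
step 13: x = 53
The first disagreement with the record is at step 3, where the value should be x = 23.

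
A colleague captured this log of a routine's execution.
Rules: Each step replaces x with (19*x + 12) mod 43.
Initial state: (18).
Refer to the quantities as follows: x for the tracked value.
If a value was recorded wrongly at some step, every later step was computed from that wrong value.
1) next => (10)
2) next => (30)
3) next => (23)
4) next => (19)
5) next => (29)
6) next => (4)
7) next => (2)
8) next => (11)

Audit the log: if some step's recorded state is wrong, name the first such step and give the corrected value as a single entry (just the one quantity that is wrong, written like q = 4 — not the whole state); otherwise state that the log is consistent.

1. x = (19*18 + 12) mod 43 = 10 (verified)
2. x = (19*10 + 12) mod 43 = 30 (verified)
3. x = (19*30 + 12) mod 43 = 23 (same as recorded)
4. x = (19*23 + 12) mod 43 = 19 (consistent with the log)
5. x = (19*19 + 12) mod 43 = 29 (agrees with the log)
6. x = (19*29 + 12) mod 43 = 4 (same as recorded)
7. x = (19*4 + 12) mod 43 = 2 (no discrepancy)
8. x = (19*2 + 12) mod 43 = 7 (first mismatch against the log)
That makes step 8 the first incorrect line — x = 7 is what it should show.

step 8, x = 7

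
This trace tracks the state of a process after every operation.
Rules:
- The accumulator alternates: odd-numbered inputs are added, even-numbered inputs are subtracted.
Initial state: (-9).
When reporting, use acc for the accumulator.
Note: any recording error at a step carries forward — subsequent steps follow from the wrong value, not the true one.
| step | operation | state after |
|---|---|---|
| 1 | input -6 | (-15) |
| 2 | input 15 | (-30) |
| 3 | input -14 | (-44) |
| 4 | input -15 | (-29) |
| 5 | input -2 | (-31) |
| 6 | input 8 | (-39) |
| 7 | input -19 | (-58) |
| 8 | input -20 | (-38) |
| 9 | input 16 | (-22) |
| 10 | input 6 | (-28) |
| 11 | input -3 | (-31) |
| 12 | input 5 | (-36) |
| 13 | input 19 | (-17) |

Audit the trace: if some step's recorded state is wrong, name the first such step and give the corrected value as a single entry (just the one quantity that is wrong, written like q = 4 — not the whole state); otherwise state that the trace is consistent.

no error

Recomputing the run from the initial state:
step 1: acc = -15
step 2: acc = -30
step 3: acc = -44
step 4: acc = -29
step 5: acc = -31
step 6: acc = -39
step 7: acc = -58
step 8: acc = -38
step 9: acc = -22
step 10: acc = -28
step 11: acc = -31
step 12: acc = -36
step 13: acc = -17
This matches the trace at every step.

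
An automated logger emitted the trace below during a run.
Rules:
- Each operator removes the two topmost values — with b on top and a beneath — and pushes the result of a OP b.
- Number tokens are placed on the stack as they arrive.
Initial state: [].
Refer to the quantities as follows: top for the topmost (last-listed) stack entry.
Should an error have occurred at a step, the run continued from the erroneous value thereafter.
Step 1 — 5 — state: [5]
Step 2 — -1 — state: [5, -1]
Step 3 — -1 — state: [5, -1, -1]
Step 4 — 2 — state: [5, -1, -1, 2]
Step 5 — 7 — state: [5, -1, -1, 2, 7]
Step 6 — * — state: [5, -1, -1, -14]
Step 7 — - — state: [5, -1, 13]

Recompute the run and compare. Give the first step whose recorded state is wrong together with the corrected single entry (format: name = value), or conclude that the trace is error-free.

step 6, top = 14

Step 1: push 5: top = 5 — agrees with the trace.
Step 2: push -1: top = -1 — consistent with the trace.
Step 3: push -1: top = -1 — in agreement.
Step 4: push 2: top = 2 — checks out.
Step 5: push 7: top = 7 — matches.
Step 6: 2 * 7 = 14 — first mismatch against the trace.
The earliest wrong entry is at step 6: it should read top = 14.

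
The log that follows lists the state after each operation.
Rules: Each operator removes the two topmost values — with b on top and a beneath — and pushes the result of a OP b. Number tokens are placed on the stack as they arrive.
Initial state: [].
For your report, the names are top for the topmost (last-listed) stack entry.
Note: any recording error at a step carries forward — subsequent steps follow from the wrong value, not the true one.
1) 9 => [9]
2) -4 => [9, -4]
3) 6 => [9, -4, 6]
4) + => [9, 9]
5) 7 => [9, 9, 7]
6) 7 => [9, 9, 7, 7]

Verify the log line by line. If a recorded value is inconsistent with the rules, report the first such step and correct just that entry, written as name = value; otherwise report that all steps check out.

step 1: push 9: top = 9 -> verified
step 2: push -4: top = -4 -> matches
step 3: push 6: top = 6 -> matches
step 4: -4 + 6 = 2 -> the log disagrees here
Conclusion: step 4 carries the first error; the entry should be top = 2.

step 4, top = 2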